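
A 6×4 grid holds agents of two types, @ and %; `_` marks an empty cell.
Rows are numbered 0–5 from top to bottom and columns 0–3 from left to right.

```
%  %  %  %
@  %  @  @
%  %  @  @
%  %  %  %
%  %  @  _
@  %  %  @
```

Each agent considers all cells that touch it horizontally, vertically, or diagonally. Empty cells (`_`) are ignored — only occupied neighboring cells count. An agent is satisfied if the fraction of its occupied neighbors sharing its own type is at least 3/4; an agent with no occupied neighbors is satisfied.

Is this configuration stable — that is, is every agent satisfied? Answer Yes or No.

No

Row 0: (0,0)% 2/3 not · (0,1)% 3/5 not · (0,2)% 3/5 not · (0,3)% 1/3 not
Row 1: (1,0)@ 0/5 not · (1,1)% 5/8 not · (1,2)@ 3/8 not · (1,3)@ 3/5 not
Row 2: (2,0)% 4/5 satisfied · (2,1)% 5/8 not · (2,2)@ 3/8 not · (2,3)@ 3/5 not
Row 3: (3,0)% 5/5 satisfied · (3,1)% 6/8 satisfied · (3,2)% 4/7 not · (3,3)% 1/4 not
Row 4: (4,0)% 4/5 satisfied · (4,1)% 6/8 satisfied · (4,2)@ 1/7 not
Row 5: (5,0)@ 0/3 not · (5,1)% 3/5 not · (5,2)% 2/4 not · (5,3)@ 1/2 not
For instance (0,0) has only 2/3 same-type neighbors, below 3/4.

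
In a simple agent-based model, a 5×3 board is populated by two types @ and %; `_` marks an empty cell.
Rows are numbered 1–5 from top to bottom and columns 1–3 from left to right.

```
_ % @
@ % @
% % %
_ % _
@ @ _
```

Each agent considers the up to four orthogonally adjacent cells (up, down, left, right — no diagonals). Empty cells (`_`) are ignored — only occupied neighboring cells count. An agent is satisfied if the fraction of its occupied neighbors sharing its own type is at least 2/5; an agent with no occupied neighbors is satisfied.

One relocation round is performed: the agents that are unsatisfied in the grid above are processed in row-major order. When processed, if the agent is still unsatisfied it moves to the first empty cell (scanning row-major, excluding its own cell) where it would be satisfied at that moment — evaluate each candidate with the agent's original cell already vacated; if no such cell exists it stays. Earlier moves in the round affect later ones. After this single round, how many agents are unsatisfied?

Initially unsatisfied (in order): (2,1), (2,3).
  (2,1) → (5,3).
  (2,3): no empty cell satisfies it; stays.
Resulting grid:
_ % @
_ % @
% % %
_ % _
@ @ @
Unsatisfied now: (2,3).

1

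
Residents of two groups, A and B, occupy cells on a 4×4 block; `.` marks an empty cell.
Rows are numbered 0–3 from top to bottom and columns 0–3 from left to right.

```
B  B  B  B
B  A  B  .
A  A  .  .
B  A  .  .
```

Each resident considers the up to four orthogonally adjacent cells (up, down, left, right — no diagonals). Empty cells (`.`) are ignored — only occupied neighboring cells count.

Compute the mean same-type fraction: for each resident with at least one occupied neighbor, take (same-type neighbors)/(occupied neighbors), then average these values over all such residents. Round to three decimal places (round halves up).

0.598

Row 0: (0,0)B 2/2 · (0,1)B 2/3 · (0,2)B 3/3 · (0,3)B 1/1
Row 1: (1,0)B 1/3 · (1,1)A 1/4 · (1,2)B 1/2
Row 2: (2,0)A 1/3 · (2,1)A 3/3
Row 3: (3,0)B 0/2 · (3,1)A 1/2
Sum over 11 residents: 2/2 + 2/3 + 3/3 + 1/1 + 1/3 + 1/4 + 1/2 + 1/3 + 3/3 + 0/2 + 1/2 = 79/12; mean = 79/12 ÷ 11 = 79/132 = 0.598484… → 0.598.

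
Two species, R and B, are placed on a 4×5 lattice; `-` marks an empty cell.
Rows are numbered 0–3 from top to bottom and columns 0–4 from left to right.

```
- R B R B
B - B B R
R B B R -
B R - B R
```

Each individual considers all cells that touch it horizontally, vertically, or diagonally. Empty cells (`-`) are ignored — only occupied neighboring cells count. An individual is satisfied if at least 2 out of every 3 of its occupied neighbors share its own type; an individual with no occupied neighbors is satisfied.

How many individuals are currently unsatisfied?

14

Row 0: (0,1)R 0/3 not · (0,2)B 2/4 not · (0,3)R 1/5 not · (0,4)B 1/3 not
Row 1: (1,0)B 1/3 not · (1,2)B 4/7 not · (1,3)B 4/7 not · (1,4)R 2/4 not
Row 2: (2,0)R 1/4 not · (2,1)B 4/6 satisfied · (2,2)B 4/6 satisfied · (2,3)R 2/6 not
Row 3: (3,0)B 1/3 not · (3,1)R 1/4 not · (3,3)B 1/3 not · (3,4)R 1/2 not
Unsatisfied: (0,1), (0,2), (0,3), (0,4), (1,0), (1,2), (1,3), (1,4), (2,0), (2,3), (3,0), (3,1), (3,3), (3,4) — 14 in total.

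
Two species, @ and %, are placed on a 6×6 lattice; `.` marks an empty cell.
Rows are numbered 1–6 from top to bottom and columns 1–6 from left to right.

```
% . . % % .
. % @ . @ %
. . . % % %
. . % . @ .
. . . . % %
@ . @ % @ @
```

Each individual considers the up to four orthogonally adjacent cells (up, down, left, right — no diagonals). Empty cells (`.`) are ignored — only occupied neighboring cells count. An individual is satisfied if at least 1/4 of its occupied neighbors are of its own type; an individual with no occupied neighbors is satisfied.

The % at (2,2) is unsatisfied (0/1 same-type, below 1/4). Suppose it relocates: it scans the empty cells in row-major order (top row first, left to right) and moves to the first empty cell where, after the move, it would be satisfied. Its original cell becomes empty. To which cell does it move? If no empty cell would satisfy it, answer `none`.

Vacating (2,2). Empty cells in order:
  (1,2): 1/1 same-type → satisfied — stop here.

(1,2)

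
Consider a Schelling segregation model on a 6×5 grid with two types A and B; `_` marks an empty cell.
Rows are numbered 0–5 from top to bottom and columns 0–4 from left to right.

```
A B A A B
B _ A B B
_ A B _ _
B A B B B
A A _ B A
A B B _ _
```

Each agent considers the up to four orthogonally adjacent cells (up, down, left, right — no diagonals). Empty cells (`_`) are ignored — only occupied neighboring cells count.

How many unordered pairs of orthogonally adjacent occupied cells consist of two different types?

15

Scan each occupied cell's neighbors to the right and below so each pair is counted once.
From row 0: 5 unlike of 8 pairs (running 5/8).
From row 1: 2 unlike of 3 pairs (running 7/11).
From row 2: 1 unlike of 3 pairs (running 8/14).
From row 3: 4 unlike of 8 pairs (running 12/22).
From row 4: 2 unlike of 4 pairs (running 14/26).
From row 5: 1 unlike of 2 pairs (running 15/28).
Total adjacent occupied pairs: 28; unlike-type pairs: 15.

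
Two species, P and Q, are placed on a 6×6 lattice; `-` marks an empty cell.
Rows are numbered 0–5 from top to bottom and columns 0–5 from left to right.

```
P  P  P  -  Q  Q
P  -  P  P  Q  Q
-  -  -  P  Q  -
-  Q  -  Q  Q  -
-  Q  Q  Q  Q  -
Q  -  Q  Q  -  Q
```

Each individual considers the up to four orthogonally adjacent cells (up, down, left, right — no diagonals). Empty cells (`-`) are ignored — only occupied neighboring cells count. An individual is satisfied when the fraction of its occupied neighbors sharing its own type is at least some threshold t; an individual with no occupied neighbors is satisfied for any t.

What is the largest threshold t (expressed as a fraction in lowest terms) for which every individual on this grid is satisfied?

Row 0: (0,0)P 2/2 · (0,1)P 2/2 · (0,2)P 2/2 · (0,4)Q 2/2 · (0,5)Q 2/2
Row 1: (1,0)P 1/1 · (1,2)P 2/2 · (1,3)P 2/3 · (1,4)Q 3/4 · (1,5)Q 2/2
Row 2: (2,3)P 1/3 · (2,4)Q 2/3
Row 3: (3,1)Q 1/1 · (3,3)Q 2/3 · (3,4)Q 3/3
Row 4: (4,1)Q 2/2 · (4,2)Q 3/3 · (4,3)Q 4/4 · (4,4)Q 2/2
Row 5: (5,0)Q — no occupied neighbors · (5,2)Q 2/2 · (5,3)Q 2/2 · (5,5)Q — no occupied neighbors
The smallest same-type fraction is 1/3 at (2,3), which reduces to 1/3. Any threshold above that leaves this individual unsatisfied.

1/3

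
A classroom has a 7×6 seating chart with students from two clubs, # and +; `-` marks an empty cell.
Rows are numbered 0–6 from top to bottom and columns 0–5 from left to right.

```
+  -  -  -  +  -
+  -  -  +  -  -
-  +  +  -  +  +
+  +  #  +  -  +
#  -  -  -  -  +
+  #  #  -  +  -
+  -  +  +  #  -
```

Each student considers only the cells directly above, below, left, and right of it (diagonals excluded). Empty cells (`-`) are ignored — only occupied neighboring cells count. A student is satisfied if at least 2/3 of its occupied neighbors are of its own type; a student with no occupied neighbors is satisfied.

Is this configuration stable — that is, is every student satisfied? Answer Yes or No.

No

(0,0)+ 1/1 ✓
(0,4)+ 0/0 ✓
(1,0)+ 1/1 ✓
(1,3)+ 0/0 ✓
(2,1)+ 2/2 ✓
(2,2)+ 1/2 ✗
(2,4)+ 1/1 ✓
(2,5)+ 2/2 ✓
(3,0)+ 1/2 ✗
(3,1)+ 2/3 ✓
(3,2)# 0/3 ✗
(3,3)+ 0/1 ✗
(3,5)+ 2/2 ✓
(4,0)# 0/2 ✗
(4,5)+ 1/1 ✓
(5,0)+ 1/3 ✗
(5,1)# 1/2 ✗
(5,2)# 1/2 ✗
(5,4)+ 0/1 ✗
(6,0)+ 1/1 ✓
(6,2)+ 1/2 ✗
(6,3)+ 1/2 ✗
(6,4)# 0/2 ✗
For instance (2,2) has only 1/2 same-type neighbors, below 2/3.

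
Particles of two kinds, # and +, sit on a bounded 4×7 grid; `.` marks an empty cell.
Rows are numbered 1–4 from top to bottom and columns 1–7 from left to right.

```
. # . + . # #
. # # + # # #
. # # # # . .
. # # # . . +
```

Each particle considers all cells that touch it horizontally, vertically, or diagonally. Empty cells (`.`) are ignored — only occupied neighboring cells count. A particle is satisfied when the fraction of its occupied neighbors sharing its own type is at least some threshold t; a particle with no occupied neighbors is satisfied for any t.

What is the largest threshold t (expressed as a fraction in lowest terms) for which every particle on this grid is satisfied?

(1,2)# 2/2
(1,4)+ 1/3
(1,6)# 4/4
(1,7)# 3/3
(2,2)# 4/4
(2,3)# 5/7
(2,4)+ 1/6
(2,5)# 4/6
(2,6)# 5/5
(2,7)# 3/3
(3,2)# 5/5
(3,3)# 7/8
(3,4)# 6/7
(3,5)# 4/5
(4,2)# 3/3
(4,3)# 5/5
(4,4)# 4/4
(4,7)+ — no occupied neighbors
The smallest same-type fraction is 1/6 at (2,4), which reduces to 1/6. Any threshold above that leaves this particle unsatisfied.

1/6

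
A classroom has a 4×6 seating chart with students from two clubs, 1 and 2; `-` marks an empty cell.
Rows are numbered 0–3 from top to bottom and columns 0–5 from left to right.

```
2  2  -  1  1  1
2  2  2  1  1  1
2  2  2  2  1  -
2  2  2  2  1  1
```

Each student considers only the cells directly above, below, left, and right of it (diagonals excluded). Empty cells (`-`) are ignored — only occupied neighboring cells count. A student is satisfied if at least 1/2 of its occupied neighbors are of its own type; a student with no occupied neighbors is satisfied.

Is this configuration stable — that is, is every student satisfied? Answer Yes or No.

Yes

(0,0)2 2/2 ok
(0,1)2 2/2 ok
(0,3)1 2/2 ok
(0,4)1 3/3 ok
(0,5)1 2/2 ok
(1,0)2 3/3 ok
(1,1)2 4/4 ok
(1,2)2 2/3 ok
(1,3)1 2/4 ok
(1,4)1 4/4 ok
(1,5)1 2/2 ok
(2,0)2 3/3 ok
(2,1)2 4/4 ok
(2,2)2 4/4 ok
(2,3)2 2/4 ok
(2,4)1 2/3 ok
(3,0)2 2/2 ok
(3,1)2 3/3 ok
(3,2)2 3/3 ok
(3,3)2 2/3 ok
(3,4)1 2/3 ok
(3,5)1 1/1 ok
All meet the threshold, so the configuration is stable.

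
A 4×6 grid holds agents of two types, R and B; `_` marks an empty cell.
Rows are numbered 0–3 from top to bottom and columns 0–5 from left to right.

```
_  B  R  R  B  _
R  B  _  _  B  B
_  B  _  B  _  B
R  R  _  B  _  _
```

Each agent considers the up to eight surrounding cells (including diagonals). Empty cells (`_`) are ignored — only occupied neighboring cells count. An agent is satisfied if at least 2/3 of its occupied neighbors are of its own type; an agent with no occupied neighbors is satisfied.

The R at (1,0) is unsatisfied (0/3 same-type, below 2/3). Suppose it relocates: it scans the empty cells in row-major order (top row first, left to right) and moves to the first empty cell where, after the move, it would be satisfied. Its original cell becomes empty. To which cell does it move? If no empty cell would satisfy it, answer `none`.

none

Vacating (1,0). Empty cells in order:
  (0,0): 0/2 same-type → still unsatisfied.
  (0,5): 0/3 same-type → still unsatisfied.
  (1,2): 2/6 same-type → still unsatisfied.
  (1,3): 2/5 same-type → still unsatisfied.
  (2,0): 2/4 same-type → still unsatisfied.
  (2,2): 1/5 same-type → still unsatisfied.
  (2,4): 0/5 same-type → still unsatisfied.
  (3,2): 1/4 same-type → still unsatisfied.
  (3,4): 0/3 same-type → still unsatisfied.
  (3,5): 0/1 same-type → still unsatisfied.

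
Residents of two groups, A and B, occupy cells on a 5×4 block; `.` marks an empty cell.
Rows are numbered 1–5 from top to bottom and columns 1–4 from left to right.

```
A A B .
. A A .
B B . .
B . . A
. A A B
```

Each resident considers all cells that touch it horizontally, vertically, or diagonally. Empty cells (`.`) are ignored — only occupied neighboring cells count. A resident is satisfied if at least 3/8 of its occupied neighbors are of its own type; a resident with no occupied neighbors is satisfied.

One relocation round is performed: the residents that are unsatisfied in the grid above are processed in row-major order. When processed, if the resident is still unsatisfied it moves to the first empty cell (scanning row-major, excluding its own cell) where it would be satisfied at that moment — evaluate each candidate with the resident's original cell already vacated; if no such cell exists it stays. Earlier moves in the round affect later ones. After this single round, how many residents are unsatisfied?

Initially unsatisfied (in order): (1,3), (5,4).
  (1,3) → (2,1).
  (5,4) → (4,2).
Resulting grid:
A A . .
B A A .
B B . .
B B . A
. A A .
Unsatisfied now: (5,2).

1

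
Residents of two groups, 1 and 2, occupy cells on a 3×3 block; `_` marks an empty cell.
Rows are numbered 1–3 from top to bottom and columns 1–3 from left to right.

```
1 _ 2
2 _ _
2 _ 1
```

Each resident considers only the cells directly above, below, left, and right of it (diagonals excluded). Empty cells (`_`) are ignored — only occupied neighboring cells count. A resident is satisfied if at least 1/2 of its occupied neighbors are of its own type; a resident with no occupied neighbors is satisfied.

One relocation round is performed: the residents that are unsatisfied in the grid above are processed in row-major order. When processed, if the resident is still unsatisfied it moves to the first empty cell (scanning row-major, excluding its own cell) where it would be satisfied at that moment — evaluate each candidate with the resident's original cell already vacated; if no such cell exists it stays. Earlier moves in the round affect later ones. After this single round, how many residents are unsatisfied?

1

Initially unsatisfied (in order): (1,1).
  (1,1) → (2,3).
Resulting grid:
_ _ 2
2 _ 1
2 _ 1
Unsatisfied now: (1,3).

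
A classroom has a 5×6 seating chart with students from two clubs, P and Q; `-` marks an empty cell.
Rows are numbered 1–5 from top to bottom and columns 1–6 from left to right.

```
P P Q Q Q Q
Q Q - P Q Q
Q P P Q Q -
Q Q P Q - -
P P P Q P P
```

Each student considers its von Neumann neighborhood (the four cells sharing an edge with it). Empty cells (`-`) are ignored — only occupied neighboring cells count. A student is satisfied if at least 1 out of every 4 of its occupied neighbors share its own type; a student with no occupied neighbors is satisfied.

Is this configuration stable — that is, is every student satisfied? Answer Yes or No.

(1,1)P 1/2 satisfied
(1,2)P 1/3 satisfied
(1,3)Q 1/2 satisfied
(1,4)Q 2/3 satisfied
(1,5)Q 3/3 satisfied
(1,6)Q 2/2 satisfied
(2,1)Q 2/3 satisfied
(2,2)Q 1/3 satisfied
(2,4)P 0/3 not
(2,5)Q 3/4 satisfied
(2,6)Q 2/2 satisfied
(3,1)Q 2/3 satisfied
(3,2)P 1/4 satisfied
(3,3)P 2/3 satisfied
(3,4)Q 2/4 satisfied
(3,5)Q 2/2 satisfied
(4,1)Q 2/3 satisfied
(4,2)Q 1/4 satisfied
(4,3)P 2/4 satisfied
(4,4)Q 2/3 satisfied
(5,1)P 1/2 satisfied
(5,2)P 2/3 satisfied
(5,3)P 2/3 satisfied
(5,4)Q 1/3 satisfied
(5,5)P 1/2 satisfied
(5,6)P 1/1 satisfied
For instance (2,4) has only 0/3 same-type neighbors, below 1/4.

No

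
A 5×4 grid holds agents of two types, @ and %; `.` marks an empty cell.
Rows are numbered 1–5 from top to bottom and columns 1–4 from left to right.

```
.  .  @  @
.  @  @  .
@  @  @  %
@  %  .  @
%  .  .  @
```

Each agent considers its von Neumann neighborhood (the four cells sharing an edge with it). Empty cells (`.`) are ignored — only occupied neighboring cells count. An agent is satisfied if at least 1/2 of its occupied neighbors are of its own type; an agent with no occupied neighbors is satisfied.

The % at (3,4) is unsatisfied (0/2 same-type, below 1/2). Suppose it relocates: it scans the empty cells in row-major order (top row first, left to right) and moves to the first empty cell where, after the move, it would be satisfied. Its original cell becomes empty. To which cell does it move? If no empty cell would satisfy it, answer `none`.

Vacating (3,4). Empty cells in order:
  (1,1): 0/0 same-type → satisfied — stop here.

(1,1)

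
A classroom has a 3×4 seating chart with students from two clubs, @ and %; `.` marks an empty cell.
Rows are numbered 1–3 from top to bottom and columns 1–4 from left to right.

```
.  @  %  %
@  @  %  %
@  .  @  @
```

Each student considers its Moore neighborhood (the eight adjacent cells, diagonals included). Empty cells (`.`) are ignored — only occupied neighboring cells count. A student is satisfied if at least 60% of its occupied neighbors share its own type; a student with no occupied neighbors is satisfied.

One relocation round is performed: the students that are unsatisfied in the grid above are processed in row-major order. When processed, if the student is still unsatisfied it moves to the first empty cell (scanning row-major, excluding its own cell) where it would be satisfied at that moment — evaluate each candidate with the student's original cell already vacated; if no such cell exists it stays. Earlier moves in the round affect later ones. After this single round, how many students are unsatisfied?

1

Initially unsatisfied (in order): (1,2), (2,3), (3,3), (3,4).
  (1,2) → (1,1).
  (2,3): no empty cell satisfies it; stays.
  (3,3) → (1,2).
  (3,4) → (3,2).
Resulting grid:
@ @ % %
@ @ % %
@ @ . .
Unsatisfied now: (2,3).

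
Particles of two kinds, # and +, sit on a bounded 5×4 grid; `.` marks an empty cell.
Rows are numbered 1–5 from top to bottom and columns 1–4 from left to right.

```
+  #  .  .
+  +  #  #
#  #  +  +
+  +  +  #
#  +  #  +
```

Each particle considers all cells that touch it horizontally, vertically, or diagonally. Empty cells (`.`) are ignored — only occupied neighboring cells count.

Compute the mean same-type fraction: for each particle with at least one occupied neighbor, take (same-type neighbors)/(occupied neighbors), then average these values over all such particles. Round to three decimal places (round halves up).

Row 1: (1,1)+ 2/3 · (1,2)# 1/4
Row 2: (2,1)+ 2/5 · (2,2)+ 3/7 · (2,3)# 3/6 · (2,4)# 1/3
Row 3: (3,1)# 1/5 · (3,2)# 2/8 · (3,3)+ 4/8 · (3,4)+ 2/5
Row 4: (4,1)+ 2/5 · (4,2)+ 4/8 · (4,3)+ 5/8 · (4,4)# 1/5
Row 5: (5,1)# 0/3 · (5,2)+ 3/5 · (5,3)# 1/5 · (5,4)+ 1/3
Sum over 18 particles: 2/3 + 1/4 + 2/5 + 3/7 + 3/6 + 1/3 + 1/5 + 2/8 + 4/8 + 2/5 + 2/5 + 4/8 + 5/8 + 1/5 + 0/3 + 3/5 + 1/5 + 1/3 = 5701/840; mean = 5701/840 ÷ 18 = 5701/15120 = 0.377050… → 0.377.

0.377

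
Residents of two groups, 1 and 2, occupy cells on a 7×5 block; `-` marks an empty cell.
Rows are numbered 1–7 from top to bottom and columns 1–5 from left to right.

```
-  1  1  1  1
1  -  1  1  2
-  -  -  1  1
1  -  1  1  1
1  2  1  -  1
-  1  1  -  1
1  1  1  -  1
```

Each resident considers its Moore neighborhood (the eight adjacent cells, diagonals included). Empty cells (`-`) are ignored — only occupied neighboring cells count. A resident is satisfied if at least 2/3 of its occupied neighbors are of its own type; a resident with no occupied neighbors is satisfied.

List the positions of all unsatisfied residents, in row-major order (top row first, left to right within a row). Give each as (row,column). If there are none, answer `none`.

(2,5), (4,1), (5,2)

Row 1: (1,2)1 3/3 ✓ · (1,3)1 4/4 ✓ · (1,4)1 4/5 ✓ · (1,5)1 2/3 ✓
Row 2: (2,1)1 1/1 ✓ · (2,3)1 5/5 ✓ · (2,4)1 6/7 ✓ · (2,5)2 0/5 ✗
Row 3: (3,4)1 6/7 ✓ · (3,5)1 4/5 ✓
Row 4: (4,1)1 1/2 ✗ · (4,3)1 3/4 ✓ · (4,4)1 6/6 ✓ · (4,5)1 4/4 ✓
Row 5: (5,1)1 2/3 ✓ · (5,2)2 0/6 ✗ · (5,3)1 4/5 ✓ · (5,5)1 3/3 ✓
Row 6: (6,2)1 6/7 ✓ · (6,3)1 4/5 ✓ · (6,5)1 2/2 ✓
Row 7: (7,1)1 2/2 ✓ · (7,2)1 4/4 ✓ · (7,3)1 3/3 ✓ · (7,5)1 1/1 ✓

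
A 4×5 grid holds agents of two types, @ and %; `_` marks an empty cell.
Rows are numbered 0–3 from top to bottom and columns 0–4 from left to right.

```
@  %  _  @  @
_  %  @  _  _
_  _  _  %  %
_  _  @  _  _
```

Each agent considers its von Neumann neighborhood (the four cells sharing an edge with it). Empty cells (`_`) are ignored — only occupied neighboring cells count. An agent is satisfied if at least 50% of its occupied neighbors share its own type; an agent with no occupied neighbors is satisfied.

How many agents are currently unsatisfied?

2

(0,0)@ 0/1 unhappy
(0,1)% 1/2 ok
(0,3)@ 1/1 ok
(0,4)@ 1/1 ok
(1,1)% 1/2 ok
(1,2)@ 0/1 unhappy
(2,3)% 1/1 ok
(2,4)% 1/1 ok
(3,2)@ 0/0 ok
Unsatisfied: (0,0), (1,2) — 2 in total.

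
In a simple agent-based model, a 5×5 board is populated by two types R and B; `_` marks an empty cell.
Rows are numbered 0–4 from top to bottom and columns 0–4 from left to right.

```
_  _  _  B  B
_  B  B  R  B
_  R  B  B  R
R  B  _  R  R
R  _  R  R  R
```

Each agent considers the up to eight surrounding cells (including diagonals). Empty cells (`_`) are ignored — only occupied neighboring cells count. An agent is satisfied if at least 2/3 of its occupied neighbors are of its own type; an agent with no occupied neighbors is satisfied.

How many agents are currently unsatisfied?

(0,3)B 3/4 ✓
(0,4)B 2/3 ✓
(1,1)B 2/3 ✓
(1,2)B 4/6 ✓
(1,3)R 1/7 ✗
(1,4)B 3/5 ✗
(2,1)R 1/5 ✗
(2,2)B 4/7 ✗
(2,3)B 3/7 ✗
(2,4)R 3/5 ✗
(3,0)R 2/3 ✓
(3,1)B 1/5 ✗
(3,3)R 5/7 ✓
(3,4)R 4/5 ✓
(4,0)R 1/2 ✗
(4,2)R 2/3 ✓
(4,3)R 4/4 ✓
(4,4)R 3/3 ✓
Unsatisfied: (1,3), (1,4), (2,1), (2,2), (2,3), (2,4), (3,1), (4,0) — 8 in total.

8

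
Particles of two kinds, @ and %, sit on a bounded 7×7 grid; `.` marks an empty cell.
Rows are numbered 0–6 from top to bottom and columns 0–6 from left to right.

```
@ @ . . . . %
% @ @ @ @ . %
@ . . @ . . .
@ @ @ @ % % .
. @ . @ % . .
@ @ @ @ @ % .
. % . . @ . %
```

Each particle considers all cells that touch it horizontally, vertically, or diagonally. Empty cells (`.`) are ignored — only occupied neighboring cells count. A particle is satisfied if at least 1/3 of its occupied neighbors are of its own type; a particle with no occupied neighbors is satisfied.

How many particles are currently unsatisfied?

2

Row 0: (0,0)@ 2/3 ✓ · (0,1)@ 3/4 ✓ · (0,6)% 1/1 ✓
Row 1: (1,0)% 0/4 ✗ · (1,1)@ 4/5 ✓ · (1,2)@ 4/4 ✓ · (1,3)@ 3/3 ✓ · (1,4)@ 2/2 ✓ · (1,6)% 1/1 ✓
Row 2: (2,0)@ 3/4 ✓ · (2,3)@ 5/6 ✓
Row 3: (3,0)@ 3/3 ✓ · (3,1)@ 4/4 ✓ · (3,2)@ 5/5 ✓ · (3,3)@ 3/5 ✓ · (3,4)% 2/5 ✓ · (3,5)% 2/2 ✓
Row 4: (4,1)@ 6/6 ✓ · (4,3)@ 5/7 ✓ · (4,4)% 3/7 ✓
Row 5: (5,0)@ 2/3 ✓ · (5,1)@ 3/4 ✓ · (5,2)@ 4/5 ✓ · (5,3)@ 4/5 ✓ · (5,4)@ 3/5 ✓ · (5,5)% 2/4 ✓
Row 6: (6,1)% 0/3 ✗ · (6,4)@ 2/3 ✓ · (6,6)% 1/1 ✓
Unsatisfied: (1,0), (6,1) — 2 in total.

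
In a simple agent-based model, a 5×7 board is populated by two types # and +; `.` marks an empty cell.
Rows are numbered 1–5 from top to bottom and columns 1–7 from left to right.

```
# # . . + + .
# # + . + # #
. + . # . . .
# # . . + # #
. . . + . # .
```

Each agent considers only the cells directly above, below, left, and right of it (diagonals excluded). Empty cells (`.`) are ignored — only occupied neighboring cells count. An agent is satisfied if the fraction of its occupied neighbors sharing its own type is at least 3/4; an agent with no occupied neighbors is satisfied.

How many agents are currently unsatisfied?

(1,1)# 2/2 ✓
(1,2)# 2/2 ✓
(1,5)+ 2/2 ✓
(1,6)+ 1/2 ✗
(2,1)# 2/2 ✓
(2,2)# 2/4 ✗
(2,3)+ 0/1 ✗
(2,5)+ 1/2 ✗
(2,6)# 1/3 ✗
(2,7)# 1/1 ✓
(3,2)+ 0/2 ✗
(3,4)# 0/0 ✓
(4,1)# 1/1 ✓
(4,2)# 1/2 ✗
(4,5)+ 0/1 ✗
(4,6)# 2/3 ✗
(4,7)# 1/1 ✓
(5,4)+ 0/0 ✓
(5,6)# 1/1 ✓
Unsatisfied: (1,6), (2,2), (2,3), (2,5), (2,6), (3,2), (4,2), (4,5), (4,6) — 9 in total.

9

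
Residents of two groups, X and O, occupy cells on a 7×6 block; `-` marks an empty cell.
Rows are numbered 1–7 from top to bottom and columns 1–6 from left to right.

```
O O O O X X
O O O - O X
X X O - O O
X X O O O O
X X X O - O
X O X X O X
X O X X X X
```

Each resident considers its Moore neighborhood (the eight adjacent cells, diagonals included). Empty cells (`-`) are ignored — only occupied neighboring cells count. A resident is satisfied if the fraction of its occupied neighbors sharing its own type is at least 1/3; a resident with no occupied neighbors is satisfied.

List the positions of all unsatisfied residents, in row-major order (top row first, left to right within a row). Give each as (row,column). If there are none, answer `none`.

(6,2), (6,5), (7,2)

(1,1)O 3/3 ✓
(1,2)O 5/5 ✓
(1,3)O 4/4 ✓
(1,4)O 3/4 ✓
(1,5)X 2/4 ✓
(1,6)X 2/3 ✓
(2,1)O 3/5 ✓
(2,2)O 6/8 ✓
(2,3)O 5/6 ✓
(2,5)O 3/6 ✓
(2,6)X 2/5 ✓
(3,1)X 3/5 ✓
(3,2)X 3/8 ✓
(3,3)O 4/6 ✓
(3,5)O 5/6 ✓
(3,6)O 4/5 ✓
(4,1)X 5/5 ✓
(4,2)X 6/8 ✓
(4,3)O 3/7 ✓
(4,4)O 5/6 ✓
(4,5)O 6/6 ✓
(4,6)O 4/4 ✓
(5,1)X 4/5 ✓
(5,2)X 6/8 ✓
(5,3)X 4/8 ✓
(5,4)O 4/7 ✓
(5,6)O 3/4 ✓
(6,1)X 3/5 ✓
(6,2)O 1/8 ✗
(6,3)X 5/8 ✓
(6,4)X 5/7 ✓
(6,5)O 2/7 ✗
(6,6)X 2/4 ✓
(7,1)X 1/3 ✓
(7,2)O 1/5 ✗
(7,3)X 3/5 ✓
(7,4)X 4/5 ✓
(7,5)X 4/5 ✓
(7,6)X 2/3 ✓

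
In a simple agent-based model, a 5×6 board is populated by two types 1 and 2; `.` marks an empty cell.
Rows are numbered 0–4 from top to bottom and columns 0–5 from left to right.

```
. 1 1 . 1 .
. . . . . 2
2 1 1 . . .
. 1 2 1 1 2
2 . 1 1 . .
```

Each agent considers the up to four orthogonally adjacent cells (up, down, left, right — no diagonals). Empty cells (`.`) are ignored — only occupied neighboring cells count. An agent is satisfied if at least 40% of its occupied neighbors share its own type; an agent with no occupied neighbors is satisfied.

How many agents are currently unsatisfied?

3

Row 0: (0,1)1 1/1 ✓ · (0,2)1 1/1 ✓ · (0,4)1 0/0 ✓
Row 1: (1,5)2 0/0 ✓
Row 2: (2,0)2 0/1 ✗ · (2,1)1 2/3 ✓ · (2,2)1 1/2 ✓
Row 3: (3,1)1 1/2 ✓ · (3,2)2 0/4 ✗ · (3,3)1 2/3 ✓ · (3,4)1 1/2 ✓ · (3,5)2 0/1 ✗
Row 4: (4,0)2 0/0 ✓ · (4,2)1 1/2 ✓ · (4,3)1 2/2 ✓
Unsatisfied: (2,0), (3,2), (3,5) — 3 in total.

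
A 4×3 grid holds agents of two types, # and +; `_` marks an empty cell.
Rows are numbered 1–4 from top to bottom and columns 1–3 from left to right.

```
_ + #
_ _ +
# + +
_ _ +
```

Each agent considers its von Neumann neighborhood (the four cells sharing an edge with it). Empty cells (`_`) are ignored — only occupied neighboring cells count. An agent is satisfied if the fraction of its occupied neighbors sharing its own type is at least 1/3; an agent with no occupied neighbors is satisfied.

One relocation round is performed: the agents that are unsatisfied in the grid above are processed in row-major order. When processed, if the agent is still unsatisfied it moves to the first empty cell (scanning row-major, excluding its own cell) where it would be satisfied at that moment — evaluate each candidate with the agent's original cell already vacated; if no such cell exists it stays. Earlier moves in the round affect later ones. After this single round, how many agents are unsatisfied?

Initially unsatisfied (in order): (1,2), (1,3), (3,1).
  (1,2) → (1,1).
  (1,3) → (2,1).
  (3,1): now satisfied by earlier moves; stays.
Resulting grid:
+ _ _
# _ +
# + +
_ _ +
Unsatisfied now: (1,1).

1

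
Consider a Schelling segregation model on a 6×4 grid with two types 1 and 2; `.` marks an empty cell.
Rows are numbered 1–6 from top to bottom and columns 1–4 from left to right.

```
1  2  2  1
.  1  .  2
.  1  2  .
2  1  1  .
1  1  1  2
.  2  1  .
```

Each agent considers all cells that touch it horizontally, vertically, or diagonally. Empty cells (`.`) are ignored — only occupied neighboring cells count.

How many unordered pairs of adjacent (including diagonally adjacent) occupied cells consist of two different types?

20

Scan each occupied cell's neighbors to the right and below (and the two forward diagonals) so each pair is counted once.
Row 1: 1(1,1)–2(1,2)≠ 1(1,1)–1(2,2)= 2(1,2)–2(1,3)= 2(1,2)–1(2,2)≠ 2(1,3)–1(1,4)≠ 2(1,3)–2(2,4)= 2(1,3)–1(2,2)≠ 1(1,4)–2(2,4)≠  → 5/8 unlike.
Row 2: 1(2,2)–1(3,2)= 1(2,2)–2(3,3)≠ 2(2,4)–2(3,3)=  → 1/3 unlike.
Row 3: 1(3,2)–2(3,3)≠ 1(3,2)–1(4,2)= 1(3,2)–1(4,3)= 1(3,2)–2(4,1)≠ 2(3,3)–1(4,3)≠ 2(3,3)–1(4,2)≠  → 4/6 unlike.
Row 4: 2(4,1)–1(4,2)≠ 2(4,1)–1(5,1)≠ 2(4,1)–1(5,2)≠ 1(4,2)–1(4,3)= 1(4,2)–1(5,2)= 1(4,2)–1(5,3)= 1(4,2)–1(5,1)= 1(4,3)–1(5,3)= 1(4,3)–2(5,4)≠ 1(4,3)–1(5,2)=  → 4/10 unlike.
Row 5: 1(5,1)–1(5,2)= 1(5,1)–2(6,2)≠ 1(5,2)–1(5,3)= 1(5,2)–2(6,2)≠ 1(5,2)–1(6,3)= 1(5,3)–2(5,4)≠ 1(5,3)–1(6,3)= 1(5,3)–2(6,2)≠ 2(5,4)–1(6,3)≠  → 5/9 unlike.
Row 6: 2(6,2)–1(6,3)≠  → 1/1 unlike.
Total adjacent occupied pairs: 37; unlike-type pairs: 20.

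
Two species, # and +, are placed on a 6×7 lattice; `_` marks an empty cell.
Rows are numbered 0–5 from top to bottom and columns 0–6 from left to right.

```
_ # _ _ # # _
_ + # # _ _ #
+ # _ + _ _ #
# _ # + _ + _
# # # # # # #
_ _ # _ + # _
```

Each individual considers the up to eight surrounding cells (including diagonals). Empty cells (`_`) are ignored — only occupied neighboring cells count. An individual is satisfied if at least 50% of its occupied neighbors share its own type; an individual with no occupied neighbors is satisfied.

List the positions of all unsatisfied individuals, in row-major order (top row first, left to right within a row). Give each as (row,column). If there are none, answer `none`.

(1,1), (2,0), (2,3), (3,3), (3,5), (5,4)

(0,1)# 1/2 satisfied
(0,4)# 2/2 satisfied
(0,5)# 2/2 satisfied
(1,1)+ 1/4 not
(1,2)# 3/5 satisfied
(1,3)# 2/3 satisfied
(1,6)# 2/2 satisfied
(2,0)+ 1/3 not
(2,1)# 3/5 satisfied
(2,3)+ 1/4 not
(2,6)# 1/2 satisfied
(3,0)# 3/4 satisfied
(3,2)# 4/6 satisfied
(3,3)+ 1/5 not
(3,5)+ 0/4 not
(4,0)# 2/2 satisfied
(4,1)# 5/5 satisfied
(4,2)# 4/5 satisfied
(4,3)# 4/6 satisfied
(4,4)# 3/6 satisfied
(4,5)# 3/5 satisfied
(4,6)# 2/3 satisfied
(5,2)# 3/3 satisfied
(5,4)+ 0/4 not
(5,5)# 3/4 satisfied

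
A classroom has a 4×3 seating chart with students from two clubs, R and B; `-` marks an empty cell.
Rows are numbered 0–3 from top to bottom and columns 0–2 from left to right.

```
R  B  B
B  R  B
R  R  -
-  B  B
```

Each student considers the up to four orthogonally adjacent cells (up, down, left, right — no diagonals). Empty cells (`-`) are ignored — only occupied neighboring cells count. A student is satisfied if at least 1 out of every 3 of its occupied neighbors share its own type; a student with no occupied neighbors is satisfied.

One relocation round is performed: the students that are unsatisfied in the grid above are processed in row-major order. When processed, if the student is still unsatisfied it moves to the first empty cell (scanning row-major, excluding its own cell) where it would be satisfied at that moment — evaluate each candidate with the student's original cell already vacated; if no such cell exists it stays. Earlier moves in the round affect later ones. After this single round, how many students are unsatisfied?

Initially unsatisfied (in order): (0,0), (1,0), (1,1).
  (0,0) → (2,2).
  (1,0) → (0,0).
  (1,1): now satisfied by earlier moves; stays.
Resulting grid:
B B B
- R B
R R R
- B B
All satisfied now.

0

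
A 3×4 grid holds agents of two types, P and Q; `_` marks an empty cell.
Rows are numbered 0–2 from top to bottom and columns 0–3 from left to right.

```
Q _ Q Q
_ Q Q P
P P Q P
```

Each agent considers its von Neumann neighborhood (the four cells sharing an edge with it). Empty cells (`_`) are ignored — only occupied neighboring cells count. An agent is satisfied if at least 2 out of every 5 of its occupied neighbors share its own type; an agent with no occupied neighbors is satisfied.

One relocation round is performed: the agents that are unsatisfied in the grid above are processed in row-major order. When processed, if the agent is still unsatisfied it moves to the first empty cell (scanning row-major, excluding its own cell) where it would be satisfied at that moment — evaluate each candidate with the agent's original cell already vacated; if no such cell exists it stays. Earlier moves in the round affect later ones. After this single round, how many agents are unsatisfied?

1

Initially unsatisfied (in order): (1,3), (2,1), (2,2).
  (1,3): no empty cell satisfies it; stays.
  (2,1): no empty cell satisfies it; stays.
  (2,2) → (0,1).
Resulting grid:
Q Q Q Q
_ Q Q P
P P _ P
Unsatisfied now: (1,3).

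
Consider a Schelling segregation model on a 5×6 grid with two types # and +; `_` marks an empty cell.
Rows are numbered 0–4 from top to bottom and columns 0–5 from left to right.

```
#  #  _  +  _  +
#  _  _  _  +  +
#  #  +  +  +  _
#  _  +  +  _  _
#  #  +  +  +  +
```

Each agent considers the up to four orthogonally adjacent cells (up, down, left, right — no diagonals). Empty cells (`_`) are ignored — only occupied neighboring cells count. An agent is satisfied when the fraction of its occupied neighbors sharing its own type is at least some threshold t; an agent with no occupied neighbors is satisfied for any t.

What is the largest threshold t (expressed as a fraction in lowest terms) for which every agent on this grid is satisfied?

(0,0)# 2/2
(0,1)# 1/1
(0,3)+ — no occupied neighbors
(0,5)+ 1/1
(1,0)# 2/2
(1,4)+ 2/2
(1,5)+ 2/2
(2,0)# 3/3
(2,1)# 1/2
(2,2)+ 2/3
(2,3)+ 3/3
(2,4)+ 2/2
(3,0)# 2/2
(3,2)+ 3/3
(3,3)+ 3/3
(4,0)# 2/2
(4,1)# 1/2
(4,2)+ 2/3
(4,3)+ 3/3
(4,4)+ 2/2
(4,5)+ 1/1
The smallest same-type fraction is 1/2 at (2,1), which reduces to 1/2. Any threshold above that leaves this agent unsatisfied.

1/2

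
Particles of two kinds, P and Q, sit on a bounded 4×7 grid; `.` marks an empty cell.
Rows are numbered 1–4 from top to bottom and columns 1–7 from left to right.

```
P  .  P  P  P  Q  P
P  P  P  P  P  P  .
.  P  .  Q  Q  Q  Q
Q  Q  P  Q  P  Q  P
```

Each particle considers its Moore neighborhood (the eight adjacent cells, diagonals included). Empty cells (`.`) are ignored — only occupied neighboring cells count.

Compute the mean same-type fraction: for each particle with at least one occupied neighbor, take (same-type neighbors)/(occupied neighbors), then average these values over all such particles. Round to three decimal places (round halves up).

Row 1: (1,1)P 2/2 · (1,3)P 4/4 · (1,4)P 5/5 · (1,5)P 4/5 · (1,6)Q 0/4 · (1,7)P 1/2
Row 2: (2,1)P 3/3 · (2,2)P 5/5 · (2,3)P 5/6 · (2,4)P 5/7 · (2,5)P 4/8 · (2,6)P 3/7
Row 3: (3,2)P 4/6 · (3,4)Q 2/7 · (3,5)Q 4/8 · (3,6)Q 3/7 · (3,7)Q 2/4
Row 4: (4,1)Q 1/2 · (4,2)Q 1/3 · (4,3)P 1/4 · (4,4)Q 2/4 · (4,5)P 0/5 · (4,6)Q 3/5 · (4,7)P 0/3
Sum over 24 particles: 2/2 + 4/4 + 5/5 + 4/5 + 0/4 + 1/2 + 3/3 + 5/5 + 5/6 + 5/7 + 4/8 + 3/7 + 4/6 + 2/7 + 4/8 + 3/7 + 2/4 + 1/2 + 1/3 + 1/4 + 2/4 + 0/5 + 3/5 + 0/3 = 5603/420; mean = 5603/420 ÷ 24 = 5603/10080 = 0.555853… → 0.556.

0.556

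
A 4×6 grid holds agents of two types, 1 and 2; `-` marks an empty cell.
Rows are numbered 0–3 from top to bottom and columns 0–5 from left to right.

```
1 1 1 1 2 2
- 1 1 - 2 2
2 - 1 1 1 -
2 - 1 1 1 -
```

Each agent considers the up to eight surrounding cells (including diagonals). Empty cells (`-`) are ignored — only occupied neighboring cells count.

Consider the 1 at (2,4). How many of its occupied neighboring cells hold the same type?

3

Occupied neighbors of (2,4): (1,4)=2, (1,5)=2, (2,3)=1, (3,3)=1, (3,4)=1.
Same type (1): 3 of 5.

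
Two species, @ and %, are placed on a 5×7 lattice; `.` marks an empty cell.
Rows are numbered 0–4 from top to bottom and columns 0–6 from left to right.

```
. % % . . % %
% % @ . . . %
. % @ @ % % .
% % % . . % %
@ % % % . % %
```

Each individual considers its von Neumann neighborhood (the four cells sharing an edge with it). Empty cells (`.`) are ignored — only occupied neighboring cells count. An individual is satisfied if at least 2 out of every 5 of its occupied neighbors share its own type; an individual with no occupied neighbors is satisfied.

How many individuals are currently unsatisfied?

2

Row 0: (0,1)% 2/2 satisfied · (0,2)% 1/2 satisfied · (0,5)% 1/1 satisfied · (0,6)% 2/2 satisfied
Row 1: (1,0)% 1/1 satisfied · (1,1)% 3/4 satisfied · (1,2)@ 1/3 not · (1,6)% 1/1 satisfied
Row 2: (2,1)% 2/3 satisfied · (2,2)@ 2/4 satisfied · (2,3)@ 1/2 satisfied · (2,4)% 1/2 satisfied · (2,5)% 2/2 satisfied
Row 3: (3,0)% 1/2 satisfied · (3,1)% 4/4 satisfied · (3,2)% 2/3 satisfied · (3,5)% 3/3 satisfied · (3,6)% 2/2 satisfied
Row 4: (4,0)@ 0/2 not · (4,1)% 2/3 satisfied · (4,2)% 3/3 satisfied · (4,3)% 1/1 satisfied · (4,5)% 2/2 satisfied · (4,6)% 2/2 satisfied
Unsatisfied: (1,2), (4,0) — 2 in total.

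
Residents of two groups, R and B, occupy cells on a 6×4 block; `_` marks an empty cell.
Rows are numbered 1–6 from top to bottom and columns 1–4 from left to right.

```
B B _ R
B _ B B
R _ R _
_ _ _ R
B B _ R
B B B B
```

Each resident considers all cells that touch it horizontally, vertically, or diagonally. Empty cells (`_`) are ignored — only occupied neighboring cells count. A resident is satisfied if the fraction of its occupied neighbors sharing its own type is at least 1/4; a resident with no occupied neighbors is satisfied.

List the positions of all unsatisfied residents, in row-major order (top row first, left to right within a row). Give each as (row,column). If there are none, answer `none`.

(1,1)B 2/2 ✓
(1,2)B 3/3 ✓
(1,4)R 0/2 ✗
(2,1)B 2/3 ✓
(2,3)B 2/4 ✓
(2,4)B 1/3 ✓
(3,1)R 0/1 ✗
(3,3)R 1/3 ✓
(4,4)R 2/2 ✓
(5,1)B 3/3 ✓
(5,2)B 4/4 ✓
(5,4)R 1/3 ✓
(6,1)B 3/3 ✓
(6,2)B 4/4 ✓
(6,3)B 3/4 ✓
(6,4)B 1/2 ✓

(1,4), (3,1)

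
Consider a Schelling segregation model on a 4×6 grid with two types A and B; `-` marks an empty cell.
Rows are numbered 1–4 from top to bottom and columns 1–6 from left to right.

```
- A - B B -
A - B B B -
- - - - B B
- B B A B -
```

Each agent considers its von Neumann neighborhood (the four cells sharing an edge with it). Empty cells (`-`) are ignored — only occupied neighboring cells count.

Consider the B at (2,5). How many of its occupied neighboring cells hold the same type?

Occupied neighbors of (2,5): (1,5)=B, (3,5)=B, (2,4)=B.
Same type (B): 3 of 3.

3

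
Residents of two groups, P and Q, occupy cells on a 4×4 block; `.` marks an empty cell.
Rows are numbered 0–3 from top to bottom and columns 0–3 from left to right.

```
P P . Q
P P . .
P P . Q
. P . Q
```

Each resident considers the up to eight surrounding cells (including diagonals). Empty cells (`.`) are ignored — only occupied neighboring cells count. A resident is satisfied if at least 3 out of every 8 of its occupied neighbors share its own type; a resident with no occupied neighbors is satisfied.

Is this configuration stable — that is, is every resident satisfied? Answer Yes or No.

Row 0: (0,0)P 3/3 ✓ · (0,1)P 3/3 ✓ · (0,3)Q 0/0 ✓
Row 1: (1,0)P 5/5 ✓ · (1,1)P 5/5 ✓
Row 2: (2,0)P 4/4 ✓ · (2,1)P 4/4 ✓ · (2,3)Q 1/1 ✓
Row 3: (3,1)P 2/2 ✓ · (3,3)Q 1/1 ✓
All meet the threshold, so the configuration is stable.

Yes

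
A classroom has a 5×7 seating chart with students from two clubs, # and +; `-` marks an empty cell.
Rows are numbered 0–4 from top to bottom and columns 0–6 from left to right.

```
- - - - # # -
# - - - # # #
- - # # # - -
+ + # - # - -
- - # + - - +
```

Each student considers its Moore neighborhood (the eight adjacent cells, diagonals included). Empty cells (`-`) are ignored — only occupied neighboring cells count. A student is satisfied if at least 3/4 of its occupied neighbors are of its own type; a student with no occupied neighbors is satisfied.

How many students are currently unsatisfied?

(0,4)# 3/3 ✓
(0,5)# 4/4 ✓
(1,0)# 0/0 ✓
(1,4)# 5/5 ✓
(1,5)# 5/5 ✓
(1,6)# 2/2 ✓
(2,2)# 2/3 ✗
(2,3)# 5/5 ✓
(2,4)# 4/4 ✓
(3,0)+ 1/1 ✓
(3,1)+ 1/4 ✗
(3,2)# 3/5 ✗
(3,4)# 2/3 ✗
(4,2)# 1/3 ✗
(4,3)+ 0/3 ✗
(4,6)+ 0/0 ✓
Unsatisfied: (2,2), (3,1), (3,2), (3,4), (4,2), (4,3) — 6 in total.

6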